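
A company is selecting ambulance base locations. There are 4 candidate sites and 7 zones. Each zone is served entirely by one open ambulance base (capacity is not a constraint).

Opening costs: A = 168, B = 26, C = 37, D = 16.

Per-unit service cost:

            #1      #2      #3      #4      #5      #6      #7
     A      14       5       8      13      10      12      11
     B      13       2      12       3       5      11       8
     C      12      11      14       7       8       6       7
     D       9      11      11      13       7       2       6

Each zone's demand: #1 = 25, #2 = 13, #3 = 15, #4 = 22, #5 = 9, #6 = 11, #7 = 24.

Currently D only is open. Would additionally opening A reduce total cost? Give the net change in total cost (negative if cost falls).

Current service cost with {D}: 1048.
Adding A: each zone re-picks its cheapest; new service cost 925, saving 123.
Extra fixed cost: 168. Net change = 168 − 123 = 45.
(Totals: 1064 → 1109.)

No — net change +45 (cost rises by 45).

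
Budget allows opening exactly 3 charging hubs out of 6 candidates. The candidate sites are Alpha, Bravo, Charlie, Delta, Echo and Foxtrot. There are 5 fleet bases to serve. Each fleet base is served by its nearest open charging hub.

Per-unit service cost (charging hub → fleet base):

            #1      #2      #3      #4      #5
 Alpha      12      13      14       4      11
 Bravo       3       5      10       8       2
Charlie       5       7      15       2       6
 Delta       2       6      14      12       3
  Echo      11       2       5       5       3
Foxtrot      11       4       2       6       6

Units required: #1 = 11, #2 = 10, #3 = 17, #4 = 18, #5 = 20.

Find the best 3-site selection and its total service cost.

With exactly 3 open, each fleet base uses its cheapest among the chosen.
{Bravo, Charlie, Foxtrot}: #1→Bravo 3·11=33, #2→Foxtrot 4·10=40, #3→Foxtrot 2·17=34, #4→Charlie 2·18=36, #5→Bravo 2·20=40. Service cost 183.
{Charlie, Delta, Foxtrot}: service cost 192
{Charlie, Echo, Foxtrot}: service cost 205
Among all 20 size-3 choices, {Bravo, Charlie, Foxtrot} is lowest.

Choose Bravo, Charlie and Foxtrot; total service cost 183.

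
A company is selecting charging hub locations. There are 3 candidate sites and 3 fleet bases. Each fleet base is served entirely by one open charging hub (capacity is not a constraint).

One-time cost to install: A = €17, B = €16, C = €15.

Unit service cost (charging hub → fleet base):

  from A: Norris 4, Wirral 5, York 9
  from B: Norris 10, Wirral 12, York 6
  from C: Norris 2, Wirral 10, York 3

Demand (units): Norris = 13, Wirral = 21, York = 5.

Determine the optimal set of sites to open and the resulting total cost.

For any fixed open set, each fleet base goes to its cheapest open site; total = fixed + service.
{A, C}: Norris→C 2·13=26, Wirral→A 5·21=105, York→C 3·5=15. Service 146; fixed 32; total 178.
{A, B, C}: Norris→C 2·13=26, Wirral→A 5·21=105, York→C 3·5=15. Service 146; fixed 48; total 194.
{A}: service 202 + fixed 17 = 219
{C}: service 251 + fixed 15 = 266
No other subset beats 178.

Open A and C; minimum total cost 178.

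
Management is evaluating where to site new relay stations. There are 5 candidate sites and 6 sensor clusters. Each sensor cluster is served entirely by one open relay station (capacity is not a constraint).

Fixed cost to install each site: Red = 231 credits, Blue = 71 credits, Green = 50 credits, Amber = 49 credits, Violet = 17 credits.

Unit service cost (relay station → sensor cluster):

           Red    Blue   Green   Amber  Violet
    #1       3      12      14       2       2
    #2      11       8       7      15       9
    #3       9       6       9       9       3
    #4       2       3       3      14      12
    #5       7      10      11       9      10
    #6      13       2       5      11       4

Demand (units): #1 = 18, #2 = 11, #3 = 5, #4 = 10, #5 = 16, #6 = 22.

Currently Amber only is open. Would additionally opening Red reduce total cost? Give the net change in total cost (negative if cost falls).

No — net change +35 (cost rises by 35).

Current service cost with {Amber}: 772.
Adding Red: each sensor cluster re-picks its cheapest; new service cost 576, saving 196.
Extra fixed cost: 231. Net change = 231 − 196 = 35.
(Totals: 821 → 856.)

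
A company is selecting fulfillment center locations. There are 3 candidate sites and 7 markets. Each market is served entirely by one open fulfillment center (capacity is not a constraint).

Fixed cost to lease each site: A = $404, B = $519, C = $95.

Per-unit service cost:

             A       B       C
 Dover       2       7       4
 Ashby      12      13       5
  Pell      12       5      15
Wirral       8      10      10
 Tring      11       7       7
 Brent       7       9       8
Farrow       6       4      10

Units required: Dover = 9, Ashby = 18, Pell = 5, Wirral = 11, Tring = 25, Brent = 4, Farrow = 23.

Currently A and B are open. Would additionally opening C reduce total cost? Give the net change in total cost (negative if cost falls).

Yes — net change −31 (cost falls by 31).

Current service cost with {A, B}: 642.
Adding C: each market re-picks its cheapest; new service cost 516, saving 126.
Extra fixed cost: 95. Net change = 95 − 126 = -31.
(Totals: 1565 → 1534.)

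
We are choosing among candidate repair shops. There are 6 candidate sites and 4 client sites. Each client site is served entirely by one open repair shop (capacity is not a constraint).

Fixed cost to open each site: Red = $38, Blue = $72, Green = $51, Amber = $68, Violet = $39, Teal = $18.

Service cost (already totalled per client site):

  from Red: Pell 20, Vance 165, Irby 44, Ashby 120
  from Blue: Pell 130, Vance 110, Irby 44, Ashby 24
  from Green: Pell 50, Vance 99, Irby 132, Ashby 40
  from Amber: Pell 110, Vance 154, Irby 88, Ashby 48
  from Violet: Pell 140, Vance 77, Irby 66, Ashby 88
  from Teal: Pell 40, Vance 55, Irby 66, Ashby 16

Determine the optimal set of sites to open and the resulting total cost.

Open Red and Teal; minimum total cost 191.

For any fixed open set, each client site goes to its cheapest open site; total = fixed + service.
{Red, Teal}: Pell→Red 20, Vance→Teal 55, Irby→Red 44, Ashby→Teal 16. Service 135; fixed 56; total 191.
{Teal}: service 177 + fixed 18 = 195
{Red, Violet, Teal}: Pell→Red 20, Vance→Teal 55, Irby→Red 44, Ashby→Teal 16. Service 135; fixed 95; total 230.
{Red, Blue, Green, Amber, Violet, Teal}: service 135 + fixed 286 = 421
No other subset beats 191.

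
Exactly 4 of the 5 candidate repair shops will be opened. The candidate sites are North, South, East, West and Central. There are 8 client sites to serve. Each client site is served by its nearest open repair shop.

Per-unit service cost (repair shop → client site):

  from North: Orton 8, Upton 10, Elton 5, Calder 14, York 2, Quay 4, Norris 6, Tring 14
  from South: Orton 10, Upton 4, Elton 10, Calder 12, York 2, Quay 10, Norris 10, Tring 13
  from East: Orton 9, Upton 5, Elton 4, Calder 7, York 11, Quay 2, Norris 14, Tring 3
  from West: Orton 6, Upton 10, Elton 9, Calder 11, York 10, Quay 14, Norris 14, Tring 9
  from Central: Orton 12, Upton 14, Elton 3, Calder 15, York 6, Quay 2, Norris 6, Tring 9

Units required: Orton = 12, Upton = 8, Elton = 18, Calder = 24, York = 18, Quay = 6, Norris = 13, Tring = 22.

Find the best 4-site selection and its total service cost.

Choose South, East, West and Central; total service cost 518.

With exactly 4 open, each client site uses its cheapest among the chosen.
{South, East, West, Central}: Orton→West 6·12=72, Upton→South 4·8=32, Elton→Central 3·18=54, Calder→East 7·24=168, York→South 2·18=36, Quay→East 2·6=12, Norris→Central 6·13=78, Tring→East 3·22=66. Service cost 518.
{North, East, West, Central}: service cost 526
{North, South, East, West}: service cost 536
Among all 5 size-4 choices, {South, East, West, Central} is lowest.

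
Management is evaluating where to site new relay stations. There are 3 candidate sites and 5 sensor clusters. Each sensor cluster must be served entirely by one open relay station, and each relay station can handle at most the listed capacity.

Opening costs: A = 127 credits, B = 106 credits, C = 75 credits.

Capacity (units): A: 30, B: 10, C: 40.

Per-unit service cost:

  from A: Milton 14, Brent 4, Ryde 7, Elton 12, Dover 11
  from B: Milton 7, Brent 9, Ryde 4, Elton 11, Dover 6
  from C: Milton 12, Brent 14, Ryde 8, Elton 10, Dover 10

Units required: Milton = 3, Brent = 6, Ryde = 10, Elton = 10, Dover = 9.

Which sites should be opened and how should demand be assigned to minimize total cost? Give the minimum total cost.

Minimum total cost: 465

Open {C}: Milton→C 12·3=36, Brent→C 14·6=84, Ryde→C 8·10=80, Elton→C 10·10=100, Dover→C 10·9=90.
Loads: C carries 38/40. Service 390; fixed 75; total 465.
Next best feasible plan costs 522.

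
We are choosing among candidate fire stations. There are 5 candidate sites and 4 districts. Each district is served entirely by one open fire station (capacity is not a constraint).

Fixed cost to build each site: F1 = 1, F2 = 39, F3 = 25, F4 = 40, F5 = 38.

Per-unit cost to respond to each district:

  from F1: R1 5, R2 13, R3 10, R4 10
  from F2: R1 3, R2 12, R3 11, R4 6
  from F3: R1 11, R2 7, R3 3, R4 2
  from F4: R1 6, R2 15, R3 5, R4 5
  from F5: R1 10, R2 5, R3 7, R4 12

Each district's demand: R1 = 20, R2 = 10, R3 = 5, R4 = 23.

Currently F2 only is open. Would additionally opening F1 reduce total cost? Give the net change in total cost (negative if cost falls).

Current service cost with {F2}: 373.
Adding F1: each district re-picks its cheapest; new service cost 368, saving 5.
Extra fixed cost: 1. Net change = 1 − 5 = -4.
(Totals: 412 → 408.)

Yes — net change −4 (cost falls by 4).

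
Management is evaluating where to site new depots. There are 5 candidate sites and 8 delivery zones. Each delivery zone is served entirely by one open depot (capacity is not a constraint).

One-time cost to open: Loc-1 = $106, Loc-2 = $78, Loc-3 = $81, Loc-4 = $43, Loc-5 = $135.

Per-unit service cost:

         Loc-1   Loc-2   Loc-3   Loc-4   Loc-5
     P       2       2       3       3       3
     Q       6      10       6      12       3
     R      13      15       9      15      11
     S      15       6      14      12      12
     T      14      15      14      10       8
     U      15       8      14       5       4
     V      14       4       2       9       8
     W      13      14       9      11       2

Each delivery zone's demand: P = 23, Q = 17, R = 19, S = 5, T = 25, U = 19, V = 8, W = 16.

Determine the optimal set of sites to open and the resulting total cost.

For any fixed open set, each delivery zone goes to its cheapest open site; total = fixed + service.
{Loc-2, Loc-5}: P→Loc-2 2·23=46, Q→Loc-5 3·17=51, R→Loc-5 11·19=209, S→Loc-2 6·5=30, T→Loc-5 8·25=200, U→Loc-5 4·19=76, V→Loc-2 4·8=32, W→Loc-5 2·16=32. Service 676; fixed 213; total 889.
{Loc-3, Loc-5}: service 675 + fixed 216 = 891
{Loc-5}: service 761 + fixed 135 = 896
{Loc-1, Loc-2, Loc-3, Loc-4, Loc-5}: service 622 + fixed 443 = 1065
No other subset beats 889.

Open Loc-2 and Loc-5; minimum total cost 889.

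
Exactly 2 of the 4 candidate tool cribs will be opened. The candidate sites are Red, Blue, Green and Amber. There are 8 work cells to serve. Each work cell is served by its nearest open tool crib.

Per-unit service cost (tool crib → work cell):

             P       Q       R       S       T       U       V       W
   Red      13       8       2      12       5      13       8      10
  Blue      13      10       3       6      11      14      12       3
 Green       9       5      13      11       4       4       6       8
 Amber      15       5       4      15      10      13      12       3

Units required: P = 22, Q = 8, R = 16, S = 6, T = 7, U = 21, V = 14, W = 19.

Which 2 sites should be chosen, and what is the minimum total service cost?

With exactly 2 open, each work cell uses its cheapest among the chosen.
{Blue, Green}: P→Green 9·22=198, Q→Green 5·8=40, R→Blue 3·16=48, S→Blue 6·6=36, T→Green 4·7=28, U→Green 4·21=84, V→Green 6·14=84, W→Blue 3·19=57. Service cost 575.
{Green, Amber}: service cost 621
{Red, Green}: service cost 684
Among all 6 size-2 choices, {Blue, Green} is lowest.

Choose Blue and Green; total service cost 575.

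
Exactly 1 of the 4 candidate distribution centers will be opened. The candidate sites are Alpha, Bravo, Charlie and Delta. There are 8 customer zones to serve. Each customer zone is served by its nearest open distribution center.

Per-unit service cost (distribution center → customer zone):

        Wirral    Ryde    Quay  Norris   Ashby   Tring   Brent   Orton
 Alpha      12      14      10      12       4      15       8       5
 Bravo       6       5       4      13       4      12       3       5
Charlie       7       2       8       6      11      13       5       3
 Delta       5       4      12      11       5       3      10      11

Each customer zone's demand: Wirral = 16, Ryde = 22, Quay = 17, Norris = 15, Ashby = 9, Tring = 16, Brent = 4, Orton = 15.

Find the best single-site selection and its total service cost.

With exactly 1 open, each customer zone uses its cheapest among the chosen.
{Charlie}: Wirral→Charlie 7·16=112, Ryde→Charlie 2·22=44, Quay→Charlie 8·17=136, Norris→Charlie 6·15=90, Ashby→Charlie 11·9=99, Tring→Charlie 13·16=208, Brent→Charlie 5·4=20, Orton→Charlie 3·15=45. Service cost 754.
{Bravo}: service cost 784
{Delta}: service cost 835
Among all 4 size-1 choices, {Charlie} is lowest.

Choose Charlie only; total service cost 754.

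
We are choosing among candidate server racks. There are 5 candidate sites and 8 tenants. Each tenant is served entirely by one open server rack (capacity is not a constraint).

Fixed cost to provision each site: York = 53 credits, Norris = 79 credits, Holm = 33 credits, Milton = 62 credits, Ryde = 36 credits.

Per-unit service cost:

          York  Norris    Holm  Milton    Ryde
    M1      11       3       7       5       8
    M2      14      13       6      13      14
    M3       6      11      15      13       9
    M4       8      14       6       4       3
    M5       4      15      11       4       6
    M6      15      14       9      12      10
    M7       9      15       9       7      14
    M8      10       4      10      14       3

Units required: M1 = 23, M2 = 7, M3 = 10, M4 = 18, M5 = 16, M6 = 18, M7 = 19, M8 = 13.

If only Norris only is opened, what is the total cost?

Total cost: 1430

Each tenant is assigned to its cheapest site among the open ones.
{Norris}: M1→Norris 3·23=69, M2→Norris 13·7=91, M3→Norris 11·10=110, M4→Norris 14·18=252, M5→Norris 15·16=240, M6→Norris 14·18=252, M7→Norris 15·19=285, M8→Norris 4·13=52. Service 1351; fixed 79; total 1430.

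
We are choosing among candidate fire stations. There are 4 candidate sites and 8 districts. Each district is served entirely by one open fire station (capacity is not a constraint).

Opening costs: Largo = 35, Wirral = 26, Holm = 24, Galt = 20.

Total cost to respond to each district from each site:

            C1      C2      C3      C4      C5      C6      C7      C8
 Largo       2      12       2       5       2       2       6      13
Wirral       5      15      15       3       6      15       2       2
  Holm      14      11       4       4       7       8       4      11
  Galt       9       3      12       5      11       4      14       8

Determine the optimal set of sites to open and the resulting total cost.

For any fixed open set, each district goes to its cheapest open site; total = fixed + service.
{Largo}: C1→Largo 2, C2→Largo 12, C3→Largo 2, C4→Largo 5, C5→Largo 2, C6→Largo 2, C7→Largo 6, C8→Largo 13. Service 44; fixed 35; total 79.
{Wirral, Galt}: service 37 + fixed 46 = 83
{Largo, Galt}: C1→Largo 2, C2→Galt 3, C3→Largo 2, C4→Largo 5, C5→Largo 2, C6→Largo 2, C7→Largo 6, C8→Galt 8. Service 30; fixed 55; total 85.
{Largo, Wirral, Holm, Galt}: C1→Largo 2, C2→Galt 3, C3→Largo 2, C4→Wirral 3, C5→Largo 2, C6→Largo 2, C7→Wirral 2, C8→Wirral 2. Service 18; fixed 105; total 123.
No other subset beats 79.

Open Largo only; minimum total cost 79.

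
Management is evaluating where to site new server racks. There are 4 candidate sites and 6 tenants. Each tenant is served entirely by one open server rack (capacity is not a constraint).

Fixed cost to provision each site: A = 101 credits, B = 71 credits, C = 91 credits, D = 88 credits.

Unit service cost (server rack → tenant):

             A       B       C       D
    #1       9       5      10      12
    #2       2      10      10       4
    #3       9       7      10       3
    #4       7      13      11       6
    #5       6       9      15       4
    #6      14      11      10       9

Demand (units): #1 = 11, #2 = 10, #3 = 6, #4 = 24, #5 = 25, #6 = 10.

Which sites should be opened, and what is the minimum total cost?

For any fixed open set, each tenant goes to its cheapest open site; total = fixed + service.
{B, D}: #1→B 5·11=55, #2→D 4·10=40, #3→D 3·6=18, #4→D 6·24=144, #5→D 4·25=100, #6→D 9·10=90. Service 447; fixed 159; total 606.
{D}: #1→D 12·11=132, #2→D 4·10=40, #3→D 3·6=18, #4→D 6·24=144, #5→D 4·25=100, #6→D 9·10=90. Service 524; fixed 88; total 612.
{A, D}: #1→A 9·11=99, #2→A 2·10=20, #3→D 3·6=18, #4→D 6·24=144, #5→D 4·25=100, #6→D 9·10=90. Service 471; fixed 189; total 660.
{A, B, C, D}: #1→B 5·11=55, #2→A 2·10=20, #3→D 3·6=18, #4→D 6·24=144, #5→D 4·25=100, #6→D 9·10=90. Service 427; fixed 351; total 778.
No other subset beats 606.

Open B and D; minimum total cost 606.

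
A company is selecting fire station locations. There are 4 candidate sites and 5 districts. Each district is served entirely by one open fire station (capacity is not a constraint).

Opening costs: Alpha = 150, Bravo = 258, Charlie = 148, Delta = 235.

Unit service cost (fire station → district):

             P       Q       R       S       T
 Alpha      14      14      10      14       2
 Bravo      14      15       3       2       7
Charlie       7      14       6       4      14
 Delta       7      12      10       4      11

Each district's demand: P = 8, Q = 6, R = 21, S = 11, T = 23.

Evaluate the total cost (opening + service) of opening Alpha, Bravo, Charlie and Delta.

Total cost: 1050

Each district is assigned to its cheapest site among the open ones.
{Alpha, Bravo, Charlie, Delta}: P→Charlie 7·8=56, Q→Delta 12·6=72, R→Bravo 3·21=63, S→Bravo 2·11=22, T→Alpha 2·23=46. Service 259; fixed 791; total 1050.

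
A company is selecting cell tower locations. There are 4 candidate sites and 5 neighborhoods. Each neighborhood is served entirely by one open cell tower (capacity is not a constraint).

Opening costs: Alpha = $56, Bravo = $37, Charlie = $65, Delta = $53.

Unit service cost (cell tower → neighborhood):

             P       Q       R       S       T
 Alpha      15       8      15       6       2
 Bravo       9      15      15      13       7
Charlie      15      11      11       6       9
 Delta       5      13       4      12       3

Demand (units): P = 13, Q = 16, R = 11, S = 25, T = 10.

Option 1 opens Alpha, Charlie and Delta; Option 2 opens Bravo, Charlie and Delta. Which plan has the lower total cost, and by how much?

Option 1 is cheaper by 39.

Option 1: {Alpha, Charlie, Delta}: P→Delta 5·13=65, Q→Alpha 8·16=128, R→Delta 4·11=44, S→Alpha 6·25=150, T→Alpha 2·10=20. Service 407; fixed 174; total 581.
Option 2: {Bravo, Charlie, Delta}: P→Delta 5·13=65, Q→Charlie 11·16=176, R→Delta 4·11=44, S→Charlie 6·25=150, T→Delta 3·10=30. Service 465; fixed 155; total 620.
Difference: |581 − 620| = 39.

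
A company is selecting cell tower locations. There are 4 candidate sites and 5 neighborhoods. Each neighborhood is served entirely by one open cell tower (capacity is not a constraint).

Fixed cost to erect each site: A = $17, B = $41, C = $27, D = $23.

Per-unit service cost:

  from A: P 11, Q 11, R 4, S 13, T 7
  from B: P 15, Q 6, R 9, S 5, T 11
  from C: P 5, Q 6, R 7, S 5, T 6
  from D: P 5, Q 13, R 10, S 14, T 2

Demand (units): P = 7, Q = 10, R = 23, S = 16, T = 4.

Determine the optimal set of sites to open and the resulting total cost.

For any fixed open set, each neighborhood goes to its cheapest open site; total = fixed + service.
{A, C}: P→C 5·7=35, Q→C 6·10=60, R→A 4·23=92, S→C 5·16=80, T→C 6·4=24. Service 291; fixed 44; total 335.
{A, C, D}: service 275 + fixed 67 = 342
{A, B, D}: P→D 5·7=35, Q→B 6·10=60, R→A 4·23=92, S→B 5·16=80, T→D 2·4=8. Service 275; fixed 81; total 356.
{A, B, C, D}: service 275 + fixed 108 = 383
No other subset beats 335.

Open A and C; minimum total cost 335.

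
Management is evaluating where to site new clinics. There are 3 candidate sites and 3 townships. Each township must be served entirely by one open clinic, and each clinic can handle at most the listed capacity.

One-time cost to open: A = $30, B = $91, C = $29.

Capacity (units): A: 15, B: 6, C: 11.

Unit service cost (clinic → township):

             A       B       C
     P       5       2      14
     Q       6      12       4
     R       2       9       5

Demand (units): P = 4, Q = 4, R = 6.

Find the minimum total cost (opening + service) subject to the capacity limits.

Open {A}: P→A 5·4=20, Q→A 6·4=24, R→A 2·6=12.
Loads: A carries 14/15. Service 56; fixed 30; total 86.
Next best feasible plan costs 107.

Minimum total cost: 86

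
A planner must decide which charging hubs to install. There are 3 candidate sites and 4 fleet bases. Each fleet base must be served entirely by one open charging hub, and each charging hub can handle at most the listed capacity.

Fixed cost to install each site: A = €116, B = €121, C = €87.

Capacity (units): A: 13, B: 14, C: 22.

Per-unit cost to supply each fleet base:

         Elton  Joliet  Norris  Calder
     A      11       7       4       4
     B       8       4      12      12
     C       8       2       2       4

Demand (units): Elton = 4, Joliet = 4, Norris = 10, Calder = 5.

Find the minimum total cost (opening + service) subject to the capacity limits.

Open {A, C}: Elton→C 8·4=32, Joliet→C 2·4=8, Norris→C 2·10=20, Calder→A 4·5=20.
Loads: A carries 5/13, C carries 18/22. Service 80; fixed 203; total 283.
Next best feasible plan costs 288.

Minimum total cost: 283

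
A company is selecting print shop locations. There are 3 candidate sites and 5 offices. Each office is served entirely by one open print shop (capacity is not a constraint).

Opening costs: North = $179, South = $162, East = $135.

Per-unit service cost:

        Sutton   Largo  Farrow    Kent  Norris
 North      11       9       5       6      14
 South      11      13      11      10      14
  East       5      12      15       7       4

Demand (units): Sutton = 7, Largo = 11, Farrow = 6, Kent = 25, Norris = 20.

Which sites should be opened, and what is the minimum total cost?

For any fixed open set, each office goes to its cheapest open site; total = fixed + service.
{East}: Sutton→East 5·7=35, Largo→East 12·11=132, Farrow→East 15·6=90, Kent→East 7·25=175, Norris→East 4·20=80. Service 512; fixed 135; total 647.
{North, East}: service 394 + fixed 314 = 708
{South, East}: service 488 + fixed 297 = 785
{North, South, East}: service 394 + fixed 476 = 870
(All 7 nonempty subsets were checked; East only is lowest.)

Open East only; minimum total cost 647.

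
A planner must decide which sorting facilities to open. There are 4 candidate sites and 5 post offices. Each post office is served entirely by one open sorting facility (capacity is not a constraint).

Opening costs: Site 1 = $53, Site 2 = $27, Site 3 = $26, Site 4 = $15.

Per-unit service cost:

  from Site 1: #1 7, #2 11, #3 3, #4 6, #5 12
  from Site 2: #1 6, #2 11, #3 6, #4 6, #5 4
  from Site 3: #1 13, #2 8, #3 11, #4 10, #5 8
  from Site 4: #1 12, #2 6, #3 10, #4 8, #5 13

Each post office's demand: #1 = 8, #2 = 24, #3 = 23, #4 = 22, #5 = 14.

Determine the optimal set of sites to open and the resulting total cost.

Open Site 1, Site 2 and Site 4; minimum total cost 544.

For any fixed open set, each post office goes to its cheapest open site; total = fixed + service.
{Site 1, Site 2, Site 4}: #1→Site 2 6·8=48, #2→Site 4 6·24=144, #3→Site 1 3·23=69, #4→Site 1 6·22=132, #5→Site 2 4·14=56. Service 449; fixed 95; total 544.
{Site 2, Site 4}: #1→Site 2 6·8=48, #2→Site 4 6·24=144, #3→Site 2 6·23=138, #4→Site 2 6·22=132, #5→Site 2 4·14=56. Service 518; fixed 42; total 560.
{Site 1, Site 2, Site 3, Site 4}: service 449 + fixed 121 = 570
{Site 4}: service 828 + fixed 15 = 843
No other subset beats 544.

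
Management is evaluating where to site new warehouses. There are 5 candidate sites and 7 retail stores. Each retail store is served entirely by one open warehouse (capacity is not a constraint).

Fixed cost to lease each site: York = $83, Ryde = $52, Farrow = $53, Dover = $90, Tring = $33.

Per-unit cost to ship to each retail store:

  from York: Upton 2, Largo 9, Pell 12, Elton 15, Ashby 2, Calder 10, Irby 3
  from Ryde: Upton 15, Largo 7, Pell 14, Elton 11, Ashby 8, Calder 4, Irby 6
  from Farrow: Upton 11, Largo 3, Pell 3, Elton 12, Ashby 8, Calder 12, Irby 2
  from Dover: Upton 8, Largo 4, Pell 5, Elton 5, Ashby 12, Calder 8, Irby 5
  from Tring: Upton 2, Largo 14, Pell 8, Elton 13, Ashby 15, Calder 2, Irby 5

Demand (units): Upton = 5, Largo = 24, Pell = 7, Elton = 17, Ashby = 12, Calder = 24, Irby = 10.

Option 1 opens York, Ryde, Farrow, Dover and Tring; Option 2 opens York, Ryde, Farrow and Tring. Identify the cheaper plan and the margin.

Option 1 is cheaper by 12.

Option 1: {York, Ryde, Farrow, Dover, Tring}: Upton→York 2·5=10, Largo→Farrow 3·24=72, Pell→Farrow 3·7=21, Elton→Dover 5·17=85, Ashby→York 2·12=24, Calder→Tring 2·24=48, Irby→Farrow 2·10=20. Service 280; fixed 311; total 591.
Option 2: {York, Ryde, Farrow, Tring}: Upton→York 2·5=10, Largo→Farrow 3·24=72, Pell→Farrow 3·7=21, Elton→Ryde 11·17=187, Ashby→York 2·12=24, Calder→Tring 2·24=48, Irby→Farrow 2·10=20. Service 382; fixed 221; total 603.
Difference: |591 − 603| = 12.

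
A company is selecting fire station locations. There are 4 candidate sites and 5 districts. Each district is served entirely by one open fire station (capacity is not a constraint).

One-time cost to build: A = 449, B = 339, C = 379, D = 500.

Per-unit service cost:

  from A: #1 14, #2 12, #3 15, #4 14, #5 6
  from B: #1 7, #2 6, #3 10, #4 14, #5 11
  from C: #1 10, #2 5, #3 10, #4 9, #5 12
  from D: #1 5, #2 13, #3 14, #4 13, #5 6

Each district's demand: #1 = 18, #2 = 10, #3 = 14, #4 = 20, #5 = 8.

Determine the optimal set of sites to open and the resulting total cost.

For any fixed open set, each district goes to its cheapest open site; total = fixed + service.
{C}: #1→C 10·18=180, #2→C 5·10=50, #3→C 10·14=140, #4→C 9·20=180, #5→C 12·8=96. Service 646; fixed 379; total 1025.
{B}: service 694 + fixed 339 = 1033
{D}: #1→D 5·18=90, #2→D 13·10=130, #3→D 14·14=196, #4→D 13·20=260, #5→D 6·8=48. Service 724; fixed 500; total 1224.
{A, B, C, D}: service 508 + fixed 1667 = 2175
No other subset beats 1025.

Open C only; minimum total cost 1025.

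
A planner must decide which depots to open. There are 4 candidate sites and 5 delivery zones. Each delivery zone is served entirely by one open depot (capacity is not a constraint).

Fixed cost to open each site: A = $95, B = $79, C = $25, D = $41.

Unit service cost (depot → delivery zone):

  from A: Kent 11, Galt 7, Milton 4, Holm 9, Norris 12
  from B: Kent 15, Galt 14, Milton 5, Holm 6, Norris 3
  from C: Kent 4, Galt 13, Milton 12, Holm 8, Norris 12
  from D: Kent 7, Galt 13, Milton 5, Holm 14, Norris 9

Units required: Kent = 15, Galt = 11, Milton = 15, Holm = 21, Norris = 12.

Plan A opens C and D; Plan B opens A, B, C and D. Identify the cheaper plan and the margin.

Plan A: {C, D}: Kent→C 4·15=60, Galt→C 13·11=143, Milton→D 5·15=75, Holm→C 8·21=168, Norris→D 9·12=108. Service 554; fixed 66; total 620.
Plan B: {A, B, C, D}: Kent→C 4·15=60, Galt→A 7·11=77, Milton→A 4·15=60, Holm→B 6·21=126, Norris→B 3·12=36. Service 359; fixed 240; total 599.
Difference: |620 − 599| = 21.

Plan B is cheaper by 21.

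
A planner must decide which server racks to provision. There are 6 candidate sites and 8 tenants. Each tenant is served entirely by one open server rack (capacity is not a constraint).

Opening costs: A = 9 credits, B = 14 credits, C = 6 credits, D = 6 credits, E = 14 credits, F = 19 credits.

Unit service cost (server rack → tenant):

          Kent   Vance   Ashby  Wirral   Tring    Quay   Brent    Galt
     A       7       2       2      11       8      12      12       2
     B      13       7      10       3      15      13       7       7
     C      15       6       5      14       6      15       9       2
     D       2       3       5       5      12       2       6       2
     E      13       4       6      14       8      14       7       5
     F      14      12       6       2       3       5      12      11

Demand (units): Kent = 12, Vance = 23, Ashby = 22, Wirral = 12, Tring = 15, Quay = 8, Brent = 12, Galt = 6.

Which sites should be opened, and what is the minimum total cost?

Open A, D and F; minimum total cost 317.

For any fixed open set, each tenant goes to its cheapest open site; total = fixed + service.
{A, D, F}: Kent→D 2·12=24, Vance→A 2·23=46, Ashby→A 2·22=44, Wirral→F 2·12=24, Tring→F 3·15=45, Quay→D 2·8=16, Brent→D 6·12=72, Galt→A 2·6=12. Service 283; fixed 34; total 317.
{A, C, D, F}: service 283 + fixed 40 = 323
{A, B, D, F}: service 283 + fixed 48 = 331
{A, B, C, D, E, F}: service 283 + fixed 68 = 351
No other subset beats 317.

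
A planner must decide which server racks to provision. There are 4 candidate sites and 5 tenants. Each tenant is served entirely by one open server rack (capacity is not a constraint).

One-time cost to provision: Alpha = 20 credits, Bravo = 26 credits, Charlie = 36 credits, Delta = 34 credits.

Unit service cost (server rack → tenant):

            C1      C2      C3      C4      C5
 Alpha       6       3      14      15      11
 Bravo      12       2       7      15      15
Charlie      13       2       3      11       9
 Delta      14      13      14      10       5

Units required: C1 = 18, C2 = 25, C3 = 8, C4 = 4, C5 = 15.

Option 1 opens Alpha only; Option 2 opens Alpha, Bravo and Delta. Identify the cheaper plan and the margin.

Option 1: {Alpha}: C1→Alpha 6·18=108, C2→Alpha 3·25=75, C3→Alpha 14·8=112, C4→Alpha 15·4=60, C5→Alpha 11·15=165. Service 520; fixed 20; total 540.
Option 2: {Alpha, Bravo, Delta}: C1→Alpha 6·18=108, C2→Bravo 2·25=50, C3→Bravo 7·8=56, C4→Delta 10·4=40, C5→Delta 5·15=75. Service 329; fixed 80; total 409.
Difference: |540 − 409| = 131.

Option 2 is cheaper by 131.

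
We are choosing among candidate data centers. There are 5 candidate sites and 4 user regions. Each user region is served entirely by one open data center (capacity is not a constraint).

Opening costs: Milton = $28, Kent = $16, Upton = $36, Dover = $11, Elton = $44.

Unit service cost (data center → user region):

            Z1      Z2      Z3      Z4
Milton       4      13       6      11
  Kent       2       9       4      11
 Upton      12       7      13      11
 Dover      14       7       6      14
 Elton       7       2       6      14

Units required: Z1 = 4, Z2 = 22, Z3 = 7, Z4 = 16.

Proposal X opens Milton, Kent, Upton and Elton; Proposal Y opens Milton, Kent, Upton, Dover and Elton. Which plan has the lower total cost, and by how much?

Proposal X: {Milton, Kent, Upton, Elton}: Z1→Kent 2·4=8, Z2→Elton 2·22=44, Z3→Kent 4·7=28, Z4→Milton 11·16=176. Service 256; fixed 124; total 380.
Proposal Y: {Milton, Kent, Upton, Dover, Elton}: Z1→Kent 2·4=8, Z2→Elton 2·22=44, Z3→Kent 4·7=28, Z4→Milton 11·16=176. Service 256; fixed 135; total 391.
Difference: |380 − 391| = 11.

Proposal X is cheaper by 11.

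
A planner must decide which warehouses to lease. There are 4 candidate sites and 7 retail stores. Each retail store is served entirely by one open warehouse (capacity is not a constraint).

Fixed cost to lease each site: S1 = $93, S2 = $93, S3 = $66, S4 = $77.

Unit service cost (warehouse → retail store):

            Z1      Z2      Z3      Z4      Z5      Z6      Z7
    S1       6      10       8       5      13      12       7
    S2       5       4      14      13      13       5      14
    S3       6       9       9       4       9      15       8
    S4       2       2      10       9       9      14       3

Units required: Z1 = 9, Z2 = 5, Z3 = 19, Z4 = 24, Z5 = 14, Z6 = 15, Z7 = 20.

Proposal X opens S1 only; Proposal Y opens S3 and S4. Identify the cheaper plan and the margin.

Proposal X: {S1}: Z1→S1 6·9=54, Z2→S1 10·5=50, Z3→S1 8·19=152, Z4→S1 5·24=120, Z5→S1 13·14=182, Z6→S1 12·15=180, Z7→S1 7·20=140. Service 878; fixed 93; total 971.
Proposal Y: {S3, S4}: Z1→S4 2·9=18, Z2→S4 2·5=10, Z3→S3 9·19=171, Z4→S3 4·24=96, Z5→S3 9·14=126, Z6→S4 14·15=210, Z7→S4 3·20=60. Service 691; fixed 143; total 834.
Difference: |971 − 834| = 137.

Proposal Y is cheaper by 137.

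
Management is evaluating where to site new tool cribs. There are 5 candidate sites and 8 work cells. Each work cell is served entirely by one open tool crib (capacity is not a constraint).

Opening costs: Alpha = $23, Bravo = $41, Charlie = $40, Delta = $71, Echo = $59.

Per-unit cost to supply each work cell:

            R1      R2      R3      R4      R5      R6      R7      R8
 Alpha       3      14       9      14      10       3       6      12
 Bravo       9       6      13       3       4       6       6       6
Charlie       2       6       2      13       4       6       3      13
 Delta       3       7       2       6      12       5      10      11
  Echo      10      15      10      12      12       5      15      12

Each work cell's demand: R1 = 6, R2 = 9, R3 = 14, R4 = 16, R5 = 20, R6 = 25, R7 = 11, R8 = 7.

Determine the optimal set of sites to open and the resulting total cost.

For any fixed open set, each work cell goes to its cheapest open site; total = fixed + service.
{Alpha, Bravo, Charlie}: R1→Charlie 2·6=12, R2→Bravo 6·9=54, R3→Charlie 2·14=28, R4→Bravo 3·16=48, R5→Bravo 4·20=80, R6→Alpha 3·25=75, R7→Charlie 3·11=33, R8→Bravo 6·7=42. Service 372; fixed 104; total 476.
{Bravo, Charlie}: service 447 + fixed 81 = 528
{Alpha, Bravo, Charlie, Echo}: R1→Charlie 2·6=12, R2→Bravo 6·9=54, R3→Charlie 2·14=28, R4→Bravo 3·16=48, R5→Bravo 4·20=80, R6→Alpha 3·25=75, R7→Charlie 3·11=33, R8→Bravo 6·7=42. Service 372; fixed 163; total 535.
{Alpha, Bravo, Charlie, Delta, Echo}: service 372 + fixed 234 = 606
No other subset beats 476.

Open Alpha, Bravo and Charlie; minimum total cost 476.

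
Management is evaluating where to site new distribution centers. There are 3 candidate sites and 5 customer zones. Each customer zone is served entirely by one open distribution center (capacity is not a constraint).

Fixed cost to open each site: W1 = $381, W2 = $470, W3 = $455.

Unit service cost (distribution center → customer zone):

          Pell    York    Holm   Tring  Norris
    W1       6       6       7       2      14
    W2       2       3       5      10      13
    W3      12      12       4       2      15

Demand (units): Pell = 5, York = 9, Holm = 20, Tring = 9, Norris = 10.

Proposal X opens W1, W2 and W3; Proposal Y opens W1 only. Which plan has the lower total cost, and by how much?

Proposal X: {W1, W2, W3}: Pell→W2 2·5=10, York→W2 3·9=27, Holm→W3 4·20=80, Tring→W1 2·9=18, Norris→W2 13·10=130. Service 265; fixed 1306; total 1571.
Proposal Y: {W1}: Pell→W1 6·5=30, York→W1 6·9=54, Holm→W1 7·20=140, Tring→W1 2·9=18, Norris→W1 14·10=140. Service 382; fixed 381; total 763.
Difference: |1571 − 763| = 808.

Proposal Y is cheaper by 808.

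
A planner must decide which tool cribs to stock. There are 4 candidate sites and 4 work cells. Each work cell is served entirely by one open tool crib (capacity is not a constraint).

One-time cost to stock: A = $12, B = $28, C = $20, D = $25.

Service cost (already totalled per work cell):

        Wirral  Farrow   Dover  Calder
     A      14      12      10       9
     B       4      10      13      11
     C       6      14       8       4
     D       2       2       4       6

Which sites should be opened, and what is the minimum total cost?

Open D only; minimum total cost 39.

For any fixed open set, each work cell goes to its cheapest open site; total = fixed + service.
{D}: Wirral→D 2, Farrow→D 2, Dover→D 4, Calder→D 6. Service 14; fixed 25; total 39.
{A, D}: Wirral→D 2, Farrow→D 2, Dover→D 4, Calder→D 6. Service 14; fixed 37; total 51.
{C}: service 32 + fixed 20 = 52
{A, B, C, D}: service 12 + fixed 85 = 97
No other subset beats 39.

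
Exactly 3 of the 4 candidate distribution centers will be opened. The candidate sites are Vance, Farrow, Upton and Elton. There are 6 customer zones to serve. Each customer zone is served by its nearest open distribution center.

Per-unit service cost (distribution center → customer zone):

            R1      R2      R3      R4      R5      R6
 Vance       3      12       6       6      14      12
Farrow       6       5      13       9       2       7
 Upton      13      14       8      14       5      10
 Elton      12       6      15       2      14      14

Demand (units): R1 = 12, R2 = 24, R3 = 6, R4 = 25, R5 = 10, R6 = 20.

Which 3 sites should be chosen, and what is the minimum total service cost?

With exactly 3 open, each customer zone uses its cheapest among the chosen.
{Vance, Farrow, Elton}: R1→Vance 3·12=36, R2→Farrow 5·24=120, R3→Vance 6·6=36, R4→Elton 2·25=50, R5→Farrow 2·10=20, R6→Farrow 7·20=140. Service cost 402.
{Farrow, Upton, Elton}: service cost 450
{Vance, Farrow, Upton}: service cost 502
Among all 4 size-3 choices, {Vance, Farrow, Elton} is lowest.

Choose Vance, Farrow and Elton; total service cost 402.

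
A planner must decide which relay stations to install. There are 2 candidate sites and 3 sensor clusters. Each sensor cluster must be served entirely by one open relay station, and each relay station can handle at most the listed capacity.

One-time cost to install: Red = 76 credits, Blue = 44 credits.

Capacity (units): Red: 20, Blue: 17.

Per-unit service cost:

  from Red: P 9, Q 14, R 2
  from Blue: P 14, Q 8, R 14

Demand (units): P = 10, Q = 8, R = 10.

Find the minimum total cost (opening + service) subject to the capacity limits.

Minimum total cost: 294

Open {Red, Blue}: P→Red 9·10=90, Q→Blue 8·8=64, R→Red 2·10=20.
Loads: Red carries 20/20, Blue carries 8/17. Service 174; fixed 120; total 294.
Next best feasible plan costs 392.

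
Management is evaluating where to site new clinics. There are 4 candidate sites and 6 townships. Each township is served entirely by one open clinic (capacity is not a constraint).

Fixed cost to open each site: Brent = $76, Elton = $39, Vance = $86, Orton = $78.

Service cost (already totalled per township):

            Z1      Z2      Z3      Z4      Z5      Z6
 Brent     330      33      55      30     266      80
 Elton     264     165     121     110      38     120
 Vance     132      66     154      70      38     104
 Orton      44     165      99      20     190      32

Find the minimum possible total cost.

For any fixed open set, each township goes to its cheapest open site; total = fixed + service.
{Brent, Elton, Orton}: Z1→Orton 44, Z2→Brent 33, Z3→Brent 55, Z4→Orton 20, Z5→Elton 38, Z6→Orton 32. Service 222; fixed 193; total 415.
{Brent, Vance, Orton}: service 222 + fixed 240 = 462
{Vance, Orton}: Z1→Orton 44, Z2→Vance 66, Z3→Orton 99, Z4→Orton 20, Z5→Vance 38, Z6→Orton 32. Service 299; fixed 164; total 463.
{Brent, Elton, Vance, Orton}: service 222 + fixed 279 = 501
No other subset beats 415.

Minimum total cost: 415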